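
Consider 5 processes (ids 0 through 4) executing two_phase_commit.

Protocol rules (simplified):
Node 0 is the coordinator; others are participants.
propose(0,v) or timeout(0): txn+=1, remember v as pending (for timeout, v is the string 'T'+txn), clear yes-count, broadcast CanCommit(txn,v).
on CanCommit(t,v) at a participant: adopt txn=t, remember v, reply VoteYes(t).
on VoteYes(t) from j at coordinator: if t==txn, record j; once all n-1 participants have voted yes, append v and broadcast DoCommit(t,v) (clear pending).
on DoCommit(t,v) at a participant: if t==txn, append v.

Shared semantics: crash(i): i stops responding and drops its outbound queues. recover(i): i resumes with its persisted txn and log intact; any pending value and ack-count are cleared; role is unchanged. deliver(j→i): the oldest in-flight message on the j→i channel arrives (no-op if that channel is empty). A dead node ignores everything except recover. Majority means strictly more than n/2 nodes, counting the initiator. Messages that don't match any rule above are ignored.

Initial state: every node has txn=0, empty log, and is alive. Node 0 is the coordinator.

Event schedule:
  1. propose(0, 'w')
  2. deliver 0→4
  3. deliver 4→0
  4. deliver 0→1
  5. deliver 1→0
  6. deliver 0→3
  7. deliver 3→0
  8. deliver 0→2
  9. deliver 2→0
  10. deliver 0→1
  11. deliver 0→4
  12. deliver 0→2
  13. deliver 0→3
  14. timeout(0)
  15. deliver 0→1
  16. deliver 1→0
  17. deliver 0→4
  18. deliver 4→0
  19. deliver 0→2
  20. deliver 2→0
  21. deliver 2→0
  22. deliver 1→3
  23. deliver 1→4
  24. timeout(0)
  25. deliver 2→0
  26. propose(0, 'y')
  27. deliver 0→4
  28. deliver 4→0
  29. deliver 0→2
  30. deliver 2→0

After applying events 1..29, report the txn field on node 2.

3

after 1 — propose(0,'w'): n0:coor/t1/[-]
after 2 — deliver 0→4: n4:part/t1/[-]
after 3 — deliver 4→0: ·
after 4 — deliver 0→1: n1:part/t1/[-]
after 5 — deliver 1→0: ·
after 6 — deliver 0→3: n3:part/t1/[-]
after 7 — deliver 3→0: ·
after 8 — deliver 0→2: n2:part/t1/[-]
after 9 — deliver 2→0: n0:coor/t1/[w]
after 10 — deliver 0→1: n1:part/t1/[w]
after 11 — deliver 0→4: n4:part/t1/[w]
after 12 — deliver 0→2: n2:part/t1/[w]
after 13 — deliver 0→3: n3:part/t1/[w]
after 14 — timeout(0): n0:coor/t2/[w]
after 15 — deliver 0→1: n1:part/t2/[w]
after 16 — deliver 1→0: ·
after 17 — deliver 0→4: n4:part/t2/[w]
after 18 — deliver 4→0: ·
after 19 — deliver 0→2: n2:part/t2/[w]
after 20 — deliver 2→0: ·
after 21 — deliver 2→0: ·
after 22 — deliver 1→3: ·
after 23 — deliver 1→4: ·
after 24 — timeout(0): n0:coor/t3/[w]
after 25 — deliver 2→0: ·
after 26 — propose(0,'y'): n0:coor/t4/[w]
after 27 — deliver 0→4: n4:part/t3/[w]
after 28 — deliver 4→0: ·
after 29 — deliver 0→2: n2:part/t3/[w]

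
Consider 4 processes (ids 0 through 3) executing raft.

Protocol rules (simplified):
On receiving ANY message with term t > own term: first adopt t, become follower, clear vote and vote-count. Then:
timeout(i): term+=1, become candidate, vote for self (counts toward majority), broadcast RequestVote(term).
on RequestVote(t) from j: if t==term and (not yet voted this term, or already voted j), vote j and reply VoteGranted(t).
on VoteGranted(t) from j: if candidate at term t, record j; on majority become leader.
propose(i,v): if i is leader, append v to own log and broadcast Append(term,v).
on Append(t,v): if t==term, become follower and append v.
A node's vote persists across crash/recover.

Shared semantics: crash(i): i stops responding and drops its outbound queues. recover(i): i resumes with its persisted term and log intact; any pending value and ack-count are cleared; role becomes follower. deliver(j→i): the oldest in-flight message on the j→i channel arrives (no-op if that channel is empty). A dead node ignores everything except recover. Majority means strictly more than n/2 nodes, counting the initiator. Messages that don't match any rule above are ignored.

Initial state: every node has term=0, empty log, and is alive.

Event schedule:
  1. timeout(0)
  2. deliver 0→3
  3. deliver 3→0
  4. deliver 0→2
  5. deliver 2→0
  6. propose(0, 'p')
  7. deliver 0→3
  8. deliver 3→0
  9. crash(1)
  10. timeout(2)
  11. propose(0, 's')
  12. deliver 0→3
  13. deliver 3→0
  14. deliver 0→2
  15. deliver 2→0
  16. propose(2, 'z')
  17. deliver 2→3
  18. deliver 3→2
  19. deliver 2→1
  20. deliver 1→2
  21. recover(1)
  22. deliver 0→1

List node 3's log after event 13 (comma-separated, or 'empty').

p,s

e1 timeout(0): 0[cand,t=1,-]
e2 deliver 0→3: 3[foll,t=1,-]
e3 deliver 3→0: ·
e4 deliver 0→2: 2[foll,t=1,-]
e5 deliver 2→0: 0[lead,t=1,-]
e6 propose(0,'p'): 0[lead,t=1,p]
e7 deliver 0→3: 3[foll,t=1,p]
e8 deliver 3→0: ·
e9 crash(1): 1[✗foll,t=0,-]
e10 timeout(2): 2[cand,t=2,-]
e11 propose(0,'s'): 0[lead,t=1,p,s]
e12 deliver 0→3: 3[foll,t=1,p,s]
e13 deliver 3→0: ·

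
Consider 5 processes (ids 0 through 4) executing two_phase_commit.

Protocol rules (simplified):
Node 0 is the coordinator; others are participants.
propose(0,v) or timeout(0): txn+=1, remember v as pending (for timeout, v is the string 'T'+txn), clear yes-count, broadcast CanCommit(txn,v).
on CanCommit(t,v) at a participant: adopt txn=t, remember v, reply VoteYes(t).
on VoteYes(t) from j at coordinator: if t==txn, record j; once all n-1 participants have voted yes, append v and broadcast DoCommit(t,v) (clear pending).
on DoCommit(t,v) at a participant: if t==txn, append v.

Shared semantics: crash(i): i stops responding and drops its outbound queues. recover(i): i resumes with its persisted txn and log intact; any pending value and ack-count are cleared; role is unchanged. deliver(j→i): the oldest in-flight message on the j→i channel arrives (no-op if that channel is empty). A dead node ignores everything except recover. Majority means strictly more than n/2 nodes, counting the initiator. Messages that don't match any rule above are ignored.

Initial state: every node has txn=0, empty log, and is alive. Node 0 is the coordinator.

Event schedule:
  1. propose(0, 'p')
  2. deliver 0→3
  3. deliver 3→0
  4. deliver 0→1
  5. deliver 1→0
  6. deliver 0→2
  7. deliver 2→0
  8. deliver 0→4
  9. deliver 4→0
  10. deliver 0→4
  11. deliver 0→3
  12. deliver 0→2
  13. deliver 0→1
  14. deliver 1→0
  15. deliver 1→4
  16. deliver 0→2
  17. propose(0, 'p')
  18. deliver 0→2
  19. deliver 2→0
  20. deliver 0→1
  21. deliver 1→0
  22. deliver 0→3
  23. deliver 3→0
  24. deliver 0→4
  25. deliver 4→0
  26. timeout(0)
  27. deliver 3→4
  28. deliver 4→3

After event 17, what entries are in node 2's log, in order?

p

1. propose(0,'p'):  <0:coor t1 ->
2. deliver 0→3:  <3:part t1 ->
3. deliver 3→0:  nop
4. deliver 0→1:  <1:part t1 ->
5. deliver 1→0:  nop
6. deliver 0→2:  <2:part t1 ->
7. deliver 2→0:  nop
8. deliver 0→4:  <4:part t1 ->
9. deliver 4→0:  <0:coor t1 p>
10. deliver 0→4:  <4:part t1 p>
11. deliver 0→3:  <3:part t1 p>
12. deliver 0→2:  <2:part t1 p>
13. deliver 0→1:  <1:part t1 p>
14. deliver 1→0:  nop
15. deliver 1→4:  nop
16. deliver 0→2:  nop
17. propose(0,'p'):  <0:coor t2 p>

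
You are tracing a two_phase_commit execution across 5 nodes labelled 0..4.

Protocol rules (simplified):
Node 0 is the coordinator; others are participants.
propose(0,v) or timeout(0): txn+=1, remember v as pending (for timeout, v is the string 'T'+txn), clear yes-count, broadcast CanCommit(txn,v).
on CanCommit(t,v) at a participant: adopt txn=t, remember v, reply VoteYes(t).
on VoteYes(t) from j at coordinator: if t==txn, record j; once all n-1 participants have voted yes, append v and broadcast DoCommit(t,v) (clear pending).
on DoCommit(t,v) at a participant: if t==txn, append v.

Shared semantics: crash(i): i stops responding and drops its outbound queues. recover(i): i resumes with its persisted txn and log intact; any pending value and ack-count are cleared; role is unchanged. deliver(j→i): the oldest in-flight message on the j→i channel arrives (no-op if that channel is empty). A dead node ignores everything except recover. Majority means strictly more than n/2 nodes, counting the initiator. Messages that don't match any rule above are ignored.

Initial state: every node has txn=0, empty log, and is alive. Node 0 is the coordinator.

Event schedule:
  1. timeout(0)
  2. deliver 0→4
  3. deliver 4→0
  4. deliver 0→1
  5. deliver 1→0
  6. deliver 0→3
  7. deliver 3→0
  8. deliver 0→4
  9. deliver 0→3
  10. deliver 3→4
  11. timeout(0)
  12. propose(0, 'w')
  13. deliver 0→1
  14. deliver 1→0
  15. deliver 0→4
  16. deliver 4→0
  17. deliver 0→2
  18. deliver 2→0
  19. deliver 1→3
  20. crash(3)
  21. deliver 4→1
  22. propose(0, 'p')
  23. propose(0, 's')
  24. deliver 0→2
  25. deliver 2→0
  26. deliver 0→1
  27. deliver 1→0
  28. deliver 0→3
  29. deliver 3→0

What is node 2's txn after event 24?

2

step 1 timeout(0): 0={coor,t=1,log=-}
step 2 deliver 0→4: 4={part,t=1,log=-}
step 3 deliver 4→0: —
step 4 deliver 0→1: 1={part,t=1,log=-}
step 5 deliver 1→0: —
step 6 deliver 0→3: 3={part,t=1,log=-}
step 7 deliver 3→0: —
step 8 deliver 0→4: —
step 9 deliver 0→3: —
step 10 deliver 3→4: —
step 11 timeout(0): 0={coor,t=2,log=-}
step 12 propose(0,'w'): 0={coor,t=3,log=-}
step 13 deliver 0→1: 1={part,t=2,log=-}
step 14 deliver 1→0: —
step 15 deliver 0→4: 4={part,t=2,log=-}
step 16 deliver 4→0: —
step 17 deliver 0→2: 2={part,t=1,log=-}
step 18 deliver 2→0: —
step 19 deliver 1→3: —
step 20 crash(3): 3={✗part,t=1,log=-}
step 21 deliver 4→1: —
step 22 propose(0,'p'): 0={coor,t=4,log=-}
step 23 propose(0,'s'): 0={coor,t=5,log=-}
step 24 deliver 0→2: 2={part,t=2,log=-}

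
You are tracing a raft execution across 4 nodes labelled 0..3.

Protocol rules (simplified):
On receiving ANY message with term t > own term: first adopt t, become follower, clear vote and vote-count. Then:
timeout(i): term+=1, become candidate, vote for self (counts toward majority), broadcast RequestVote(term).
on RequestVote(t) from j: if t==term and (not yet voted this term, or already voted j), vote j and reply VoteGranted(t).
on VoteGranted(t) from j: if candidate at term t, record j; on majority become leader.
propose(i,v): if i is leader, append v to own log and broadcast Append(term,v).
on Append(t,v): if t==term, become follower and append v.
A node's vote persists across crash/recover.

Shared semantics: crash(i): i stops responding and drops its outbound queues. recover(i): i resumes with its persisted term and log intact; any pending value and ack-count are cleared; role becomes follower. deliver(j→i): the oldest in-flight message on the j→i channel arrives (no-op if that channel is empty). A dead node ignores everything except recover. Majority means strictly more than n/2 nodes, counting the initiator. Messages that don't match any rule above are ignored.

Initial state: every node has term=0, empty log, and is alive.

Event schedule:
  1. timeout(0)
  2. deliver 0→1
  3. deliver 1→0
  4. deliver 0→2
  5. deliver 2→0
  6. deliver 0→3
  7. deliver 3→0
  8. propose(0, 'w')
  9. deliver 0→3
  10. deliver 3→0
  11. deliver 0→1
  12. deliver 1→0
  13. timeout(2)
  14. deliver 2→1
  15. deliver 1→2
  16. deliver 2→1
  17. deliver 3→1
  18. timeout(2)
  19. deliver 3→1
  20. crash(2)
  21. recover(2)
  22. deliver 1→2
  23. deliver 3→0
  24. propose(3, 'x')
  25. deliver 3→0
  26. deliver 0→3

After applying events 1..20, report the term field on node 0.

1

1. timeout(0):  <0:cand t1 ->
2. deliver 0→1:  <1:foll t1 ->
3. deliver 1→0:  nop
4. deliver 0→2:  <2:foll t1 ->
5. deliver 2→0:  <0:lead t1 ->
6. deliver 0→3:  <3:foll t1 ->
7. deliver 3→0:  nop
8. propose(0,'w'):  <0:lead t1 w>
9. deliver 0→3:  <3:foll t1 w>
10. deliver 3→0:  nop
11. deliver 0→1:  <1:foll t1 w>
12. deliver 1→0:  nop
13. timeout(2):  <2:cand t2 ->
14. deliver 2→1:  <1:foll t2 w>
15. deliver 1→2:  nop
16. deliver 2→1:  nop
17. deliver 3→1:  nop
18. timeout(2):  <2:cand t3 ->
19. deliver 3→1:  nop
20. crash(2):  <2:✗cand t3 ->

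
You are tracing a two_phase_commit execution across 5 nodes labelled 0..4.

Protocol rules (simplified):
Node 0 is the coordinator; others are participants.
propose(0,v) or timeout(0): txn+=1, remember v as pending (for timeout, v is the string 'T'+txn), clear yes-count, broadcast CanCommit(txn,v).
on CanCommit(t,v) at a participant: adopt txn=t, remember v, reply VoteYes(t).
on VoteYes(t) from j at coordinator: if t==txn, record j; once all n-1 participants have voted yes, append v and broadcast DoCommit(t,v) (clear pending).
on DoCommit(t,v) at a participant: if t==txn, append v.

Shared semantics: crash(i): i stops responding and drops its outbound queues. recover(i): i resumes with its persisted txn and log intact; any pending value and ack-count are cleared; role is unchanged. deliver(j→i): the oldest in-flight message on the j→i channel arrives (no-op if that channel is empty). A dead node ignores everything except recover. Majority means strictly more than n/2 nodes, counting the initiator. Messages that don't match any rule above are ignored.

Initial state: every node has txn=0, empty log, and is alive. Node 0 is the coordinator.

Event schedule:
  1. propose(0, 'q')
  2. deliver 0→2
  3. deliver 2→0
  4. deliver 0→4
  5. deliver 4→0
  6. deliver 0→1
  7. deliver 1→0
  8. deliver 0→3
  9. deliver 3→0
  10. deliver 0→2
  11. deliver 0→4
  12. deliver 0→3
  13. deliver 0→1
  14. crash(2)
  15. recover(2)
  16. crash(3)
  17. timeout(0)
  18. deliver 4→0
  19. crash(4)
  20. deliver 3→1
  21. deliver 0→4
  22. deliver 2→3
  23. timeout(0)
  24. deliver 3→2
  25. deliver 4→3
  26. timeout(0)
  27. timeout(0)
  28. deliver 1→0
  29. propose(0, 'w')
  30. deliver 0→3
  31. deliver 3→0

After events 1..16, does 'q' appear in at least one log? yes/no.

[1] propose(0,'q') → N0(coor t1 [-])
[2] deliver 0→2 → N2(part t1 [-])
[3] deliver 2→0 → ∅
[4] deliver 0→4 → N4(part t1 [-])
[5] deliver 4→0 → ∅
[6] deliver 0→1 → N1(part t1 [-])
[7] deliver 1→0 → ∅
[8] deliver 0→3 → N3(part t1 [-])
[9] deliver 3→0 → N0(coor t1 [q])
[10] deliver 0→2 → N2(part t1 [q])
[11] deliver 0→4 → N4(part t1 [q])
[12] deliver 0→3 → N3(part t1 [q])
[13] deliver 0→1 → N1(part t1 [q])
[14] crash(2) → N2(✗part t1 [q])
[15] recover(2) → N2(part t1 [q])
[16] crash(3) → N3(✗part t1 [q])

yes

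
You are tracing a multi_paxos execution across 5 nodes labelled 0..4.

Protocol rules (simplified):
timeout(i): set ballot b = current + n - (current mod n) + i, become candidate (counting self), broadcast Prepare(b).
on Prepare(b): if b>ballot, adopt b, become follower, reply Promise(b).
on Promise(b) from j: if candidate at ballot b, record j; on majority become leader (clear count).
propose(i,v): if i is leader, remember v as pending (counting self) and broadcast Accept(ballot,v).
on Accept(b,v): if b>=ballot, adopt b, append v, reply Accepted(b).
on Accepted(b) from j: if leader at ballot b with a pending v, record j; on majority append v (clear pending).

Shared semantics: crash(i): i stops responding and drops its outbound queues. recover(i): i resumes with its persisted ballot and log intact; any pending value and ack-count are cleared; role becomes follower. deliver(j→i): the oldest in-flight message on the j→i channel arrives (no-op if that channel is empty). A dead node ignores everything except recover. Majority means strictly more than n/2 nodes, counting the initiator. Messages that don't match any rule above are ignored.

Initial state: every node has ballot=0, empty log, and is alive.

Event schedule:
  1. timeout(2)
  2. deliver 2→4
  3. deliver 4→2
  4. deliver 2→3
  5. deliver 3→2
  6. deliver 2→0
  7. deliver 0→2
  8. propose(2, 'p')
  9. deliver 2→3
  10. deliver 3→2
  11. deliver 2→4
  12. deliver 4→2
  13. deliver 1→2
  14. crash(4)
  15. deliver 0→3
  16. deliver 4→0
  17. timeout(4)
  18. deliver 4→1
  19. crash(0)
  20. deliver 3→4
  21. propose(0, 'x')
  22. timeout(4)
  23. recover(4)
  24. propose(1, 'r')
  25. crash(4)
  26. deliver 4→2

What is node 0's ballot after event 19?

1. timeout(2):  <2:cand b7 ->
2. deliver 2→4:  <4:foll b7 ->
3. deliver 4→2:  nop
4. deliver 2→3:  <3:foll b7 ->
5. deliver 3→2:  <2:lead b7 ->
6. deliver 2→0:  <0:foll b7 ->
7. deliver 0→2:  nop
8. propose(2,'p'):  nop
9. deliver 2→3:  <3:foll b7 p>
10. deliver 3→2:  nop
11. deliver 2→4:  <4:foll b7 p>
12. deliver 4→2:  <2:lead b7 p>
13. deliver 1→2:  nop
14. crash(4):  <4:✗foll b7 p>
15. deliver 0→3:  nop
16. deliver 4→0:  nop
17. timeout(4):  nop
18. deliver 4→1:  nop
19. crash(0):  <0:✗foll b7 ->

7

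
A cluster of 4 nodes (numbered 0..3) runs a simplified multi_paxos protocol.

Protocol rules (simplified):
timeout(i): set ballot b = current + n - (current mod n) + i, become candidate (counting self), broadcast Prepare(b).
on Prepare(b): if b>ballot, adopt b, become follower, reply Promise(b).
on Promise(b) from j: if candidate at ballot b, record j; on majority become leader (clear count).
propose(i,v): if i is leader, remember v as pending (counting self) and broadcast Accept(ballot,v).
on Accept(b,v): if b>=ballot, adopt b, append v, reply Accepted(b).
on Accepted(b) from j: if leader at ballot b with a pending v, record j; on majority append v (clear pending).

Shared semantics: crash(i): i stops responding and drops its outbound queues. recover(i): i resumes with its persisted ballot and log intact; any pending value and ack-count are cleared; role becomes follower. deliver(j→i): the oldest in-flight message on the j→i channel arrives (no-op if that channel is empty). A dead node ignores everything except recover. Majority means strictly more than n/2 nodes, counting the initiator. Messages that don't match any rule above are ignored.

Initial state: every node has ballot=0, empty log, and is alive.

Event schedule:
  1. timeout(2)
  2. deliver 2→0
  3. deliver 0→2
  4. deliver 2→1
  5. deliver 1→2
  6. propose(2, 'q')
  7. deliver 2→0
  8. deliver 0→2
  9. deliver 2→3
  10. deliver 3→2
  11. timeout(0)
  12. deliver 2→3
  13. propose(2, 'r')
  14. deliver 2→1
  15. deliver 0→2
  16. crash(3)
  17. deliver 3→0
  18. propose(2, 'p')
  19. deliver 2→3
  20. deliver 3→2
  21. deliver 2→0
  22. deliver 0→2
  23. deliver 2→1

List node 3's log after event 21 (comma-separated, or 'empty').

q

e1 timeout(2): 2[cand,b=6,-]
e2 deliver 2→0: 0[foll,b=6,-]
e3 deliver 0→2: ·
e4 deliver 2→1: 1[foll,b=6,-]
e5 deliver 1→2: 2[lead,b=6,-]
e6 propose(2,'q'): ·
e7 deliver 2→0: 0[foll,b=6,q]
e8 deliver 0→2: ·
e9 deliver 2→3: 3[foll,b=6,-]
e10 deliver 3→2: ·
e11 timeout(0): 0[cand,b=8,q]
e12 deliver 2→3: 3[foll,b=6,q]
e13 propose(2,'r'): ·
e14 deliver 2→1: 1[foll,b=6,q]
e15 deliver 0→2: 2[foll,b=8,-]
e16 crash(3): 3[✗foll,b=6,q]
e17 deliver 3→0: ·
e18 propose(2,'p'): ·
e19 deliver 2→3: ·
e20 deliver 3→2: ·
e21 deliver 2→0: ·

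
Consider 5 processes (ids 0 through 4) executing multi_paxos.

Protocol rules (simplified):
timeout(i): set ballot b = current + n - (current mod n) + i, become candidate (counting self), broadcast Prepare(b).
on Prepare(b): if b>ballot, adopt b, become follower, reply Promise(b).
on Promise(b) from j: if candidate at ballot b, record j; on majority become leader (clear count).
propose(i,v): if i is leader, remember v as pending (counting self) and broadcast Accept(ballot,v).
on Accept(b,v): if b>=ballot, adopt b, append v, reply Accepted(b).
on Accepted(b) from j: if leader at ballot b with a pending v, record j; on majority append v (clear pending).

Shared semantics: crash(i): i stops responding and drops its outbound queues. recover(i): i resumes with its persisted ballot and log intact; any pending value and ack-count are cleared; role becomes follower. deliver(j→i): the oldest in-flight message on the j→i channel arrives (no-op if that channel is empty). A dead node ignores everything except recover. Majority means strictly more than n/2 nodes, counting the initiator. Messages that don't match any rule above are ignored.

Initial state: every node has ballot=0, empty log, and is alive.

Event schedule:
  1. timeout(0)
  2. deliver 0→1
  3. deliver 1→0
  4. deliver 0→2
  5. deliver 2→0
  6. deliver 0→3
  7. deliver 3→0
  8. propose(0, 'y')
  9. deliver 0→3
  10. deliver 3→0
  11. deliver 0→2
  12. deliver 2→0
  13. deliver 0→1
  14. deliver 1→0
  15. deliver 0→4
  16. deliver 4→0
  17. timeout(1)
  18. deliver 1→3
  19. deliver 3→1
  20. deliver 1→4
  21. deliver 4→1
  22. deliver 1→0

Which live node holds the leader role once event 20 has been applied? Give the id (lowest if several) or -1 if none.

0

1. timeout(0):  <0:cand b5 ->
2. deliver 0→1:  <1:foll b5 ->
3. deliver 1→0:  nop
4. deliver 0→2:  <2:foll b5 ->
5. deliver 2→0:  <0:lead b5 ->
6. deliver 0→3:  <3:foll b5 ->
7. deliver 3→0:  nop
8. propose(0,'y'):  nop
9. deliver 0→3:  <3:foll b5 y>
10. deliver 3→0:  nop
11. deliver 0→2:  <2:foll b5 y>
12. deliver 2→0:  <0:lead b5 y>
13. deliver 0→1:  <1:foll b5 y>
14. deliver 1→0:  nop
15. deliver 0→4:  <4:foll b5 ->
16. deliver 4→0:  nop
17. timeout(1):  <1:cand b11 y>
18. deliver 1→3:  <3:foll b11 y>
19. deliver 3→1:  nop
20. deliver 1→4:  <4:foll b11 ->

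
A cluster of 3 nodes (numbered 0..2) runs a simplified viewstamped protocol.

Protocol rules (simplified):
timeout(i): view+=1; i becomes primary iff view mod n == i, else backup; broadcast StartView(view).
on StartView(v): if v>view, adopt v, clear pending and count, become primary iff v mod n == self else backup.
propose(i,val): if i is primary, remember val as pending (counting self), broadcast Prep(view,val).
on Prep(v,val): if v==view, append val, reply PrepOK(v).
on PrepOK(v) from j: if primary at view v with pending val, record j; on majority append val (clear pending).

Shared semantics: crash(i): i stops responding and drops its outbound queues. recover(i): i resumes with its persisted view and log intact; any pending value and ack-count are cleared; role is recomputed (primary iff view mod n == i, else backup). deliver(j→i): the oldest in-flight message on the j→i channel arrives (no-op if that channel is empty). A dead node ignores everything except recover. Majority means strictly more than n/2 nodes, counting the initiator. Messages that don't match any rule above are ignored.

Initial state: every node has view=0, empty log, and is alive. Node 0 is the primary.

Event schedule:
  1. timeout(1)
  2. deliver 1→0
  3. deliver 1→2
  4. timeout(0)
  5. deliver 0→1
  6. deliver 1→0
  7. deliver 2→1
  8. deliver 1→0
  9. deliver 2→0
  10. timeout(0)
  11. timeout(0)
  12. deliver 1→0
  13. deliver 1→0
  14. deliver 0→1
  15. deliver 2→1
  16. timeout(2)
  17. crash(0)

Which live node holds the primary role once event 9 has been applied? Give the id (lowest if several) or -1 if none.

-1

1. timeout(1):  <1:prim v1 ->
2. deliver 1→0:  <0:back v1 ->
3. deliver 1→2:  <2:back v1 ->
4. timeout(0):  <0:back v2 ->
5. deliver 0→1:  <1:back v2 ->
6. deliver 1→0:  nop
7. deliver 2→1:  nop
8. deliver 1→0:  nop
9. deliver 2→0:  nop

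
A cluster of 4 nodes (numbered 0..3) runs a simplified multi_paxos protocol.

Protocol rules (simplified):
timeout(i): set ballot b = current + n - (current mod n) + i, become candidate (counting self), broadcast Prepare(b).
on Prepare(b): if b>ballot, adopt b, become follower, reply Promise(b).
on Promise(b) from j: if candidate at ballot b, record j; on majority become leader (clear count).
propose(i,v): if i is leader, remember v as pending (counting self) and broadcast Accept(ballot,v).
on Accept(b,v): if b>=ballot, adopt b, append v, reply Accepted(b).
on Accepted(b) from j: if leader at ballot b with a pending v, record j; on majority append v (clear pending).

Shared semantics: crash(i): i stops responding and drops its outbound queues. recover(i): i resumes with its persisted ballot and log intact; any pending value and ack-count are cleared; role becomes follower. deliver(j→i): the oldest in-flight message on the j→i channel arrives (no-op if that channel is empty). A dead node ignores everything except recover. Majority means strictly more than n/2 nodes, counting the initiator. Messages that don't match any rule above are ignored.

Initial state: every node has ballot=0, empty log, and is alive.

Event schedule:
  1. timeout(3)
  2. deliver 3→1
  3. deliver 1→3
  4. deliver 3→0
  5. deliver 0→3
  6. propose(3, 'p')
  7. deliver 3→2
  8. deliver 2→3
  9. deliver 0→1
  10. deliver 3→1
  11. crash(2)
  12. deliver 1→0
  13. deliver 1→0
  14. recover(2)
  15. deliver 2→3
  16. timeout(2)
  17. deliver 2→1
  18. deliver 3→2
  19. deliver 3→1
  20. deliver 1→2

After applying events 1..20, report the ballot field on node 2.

1. timeout(3):  <3:cand b7 ->
2. deliver 3→1:  <1:foll b7 ->
3. deliver 1→3:  nop
4. deliver 3→0:  <0:foll b7 ->
5. deliver 0→3:  <3:lead b7 ->
6. propose(3,'p'):  nop
7. deliver 3→2:  <2:foll b7 ->
8. deliver 2→3:  nop
9. deliver 0→1:  nop
10. deliver 3→1:  <1:foll b7 p>
11. crash(2):  <2:✗foll b7 ->
12. deliver 1→0:  nop
13. deliver 1→0:  nop
14. recover(2):  <2:foll b7 ->
15. deliver 2→3:  nop
16. timeout(2):  <2:cand b10 ->
17. deliver 2→1:  <1:foll b10 p>
18. deliver 3→2:  nop
19. deliver 3→1:  nop
20. deliver 1→2:  nop

10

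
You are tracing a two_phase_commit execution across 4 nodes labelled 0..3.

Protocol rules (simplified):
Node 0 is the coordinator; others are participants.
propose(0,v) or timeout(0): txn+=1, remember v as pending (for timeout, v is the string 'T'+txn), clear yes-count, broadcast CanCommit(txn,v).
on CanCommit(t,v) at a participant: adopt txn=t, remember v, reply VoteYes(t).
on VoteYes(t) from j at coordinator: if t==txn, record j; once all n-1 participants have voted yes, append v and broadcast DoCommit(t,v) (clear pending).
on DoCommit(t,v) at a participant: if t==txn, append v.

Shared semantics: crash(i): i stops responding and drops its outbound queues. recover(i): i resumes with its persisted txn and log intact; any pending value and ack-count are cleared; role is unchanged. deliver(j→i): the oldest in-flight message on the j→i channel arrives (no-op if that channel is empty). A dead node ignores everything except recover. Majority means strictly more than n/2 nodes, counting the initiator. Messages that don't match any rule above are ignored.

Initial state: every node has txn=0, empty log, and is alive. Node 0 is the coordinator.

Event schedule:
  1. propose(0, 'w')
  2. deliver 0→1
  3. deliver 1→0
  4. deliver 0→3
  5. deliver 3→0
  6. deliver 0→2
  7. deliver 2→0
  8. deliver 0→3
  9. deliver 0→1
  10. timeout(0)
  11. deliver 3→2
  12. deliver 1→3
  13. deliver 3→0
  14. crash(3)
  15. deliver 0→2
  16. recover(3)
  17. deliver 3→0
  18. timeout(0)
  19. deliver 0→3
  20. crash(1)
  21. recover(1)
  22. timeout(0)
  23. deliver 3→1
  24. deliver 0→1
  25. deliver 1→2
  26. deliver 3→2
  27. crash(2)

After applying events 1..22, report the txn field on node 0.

4

after 1 — propose(0,'w'): n0:coor/t1/[-]
after 2 — deliver 0→1: n1:part/t1/[-]
after 3 — deliver 1→0: ·
after 4 — deliver 0→3: n3:part/t1/[-]
after 5 — deliver 3→0: ·
after 6 — deliver 0→2: n2:part/t1/[-]
after 7 — deliver 2→0: n0:coor/t1/[w]
after 8 — deliver 0→3: n3:part/t1/[w]
after 9 — deliver 0→1: n1:part/t1/[w]
after 10 — timeout(0): n0:coor/t2/[w]
after 11 — deliver 3→2: ·
after 12 — deliver 1→3: ·
after 13 — deliver 3→0: ·
after 14 — crash(3): n3:✗part/t1/[w]
after 15 — deliver 0→2: n2:part/t1/[w]
after 16 — recover(3): n3:part/t1/[w]
after 17 — deliver 3→0: ·
after 18 — timeout(0): n0:coor/t3/[w]
after 19 — deliver 0→3: n3:part/t2/[w]
after 20 — crash(1): n1:✗part/t1/[w]
after 21 — recover(1): n1:part/t1/[w]
after 22 — timeout(0): n0:coor/t4/[w]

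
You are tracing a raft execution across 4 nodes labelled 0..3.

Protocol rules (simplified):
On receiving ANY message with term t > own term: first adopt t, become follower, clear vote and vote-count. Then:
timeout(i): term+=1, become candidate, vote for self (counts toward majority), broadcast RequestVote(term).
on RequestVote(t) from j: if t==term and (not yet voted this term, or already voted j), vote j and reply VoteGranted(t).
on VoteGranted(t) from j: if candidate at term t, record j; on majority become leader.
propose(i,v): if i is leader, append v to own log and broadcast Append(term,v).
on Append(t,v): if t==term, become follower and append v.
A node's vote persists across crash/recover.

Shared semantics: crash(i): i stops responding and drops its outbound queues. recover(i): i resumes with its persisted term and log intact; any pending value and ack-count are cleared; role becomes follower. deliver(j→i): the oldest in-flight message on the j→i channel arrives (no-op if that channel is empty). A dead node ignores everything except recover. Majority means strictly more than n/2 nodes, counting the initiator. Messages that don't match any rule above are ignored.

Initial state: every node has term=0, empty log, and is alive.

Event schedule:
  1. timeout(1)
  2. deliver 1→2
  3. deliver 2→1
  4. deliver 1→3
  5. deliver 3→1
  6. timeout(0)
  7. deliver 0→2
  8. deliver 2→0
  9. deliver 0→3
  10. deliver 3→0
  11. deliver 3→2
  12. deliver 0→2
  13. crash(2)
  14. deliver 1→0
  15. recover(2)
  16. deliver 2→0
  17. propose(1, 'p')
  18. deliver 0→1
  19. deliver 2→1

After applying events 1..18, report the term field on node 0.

1

1. timeout(1):  <1:cand t1 ->
2. deliver 1→2:  <2:foll t1 ->
3. deliver 2→1:  nop
4. deliver 1→3:  <3:foll t1 ->
5. deliver 3→1:  <1:lead t1 ->
6. timeout(0):  <0:cand t1 ->
7. deliver 0→2:  nop
8. deliver 2→0:  nop
9. deliver 0→3:  nop
10. deliver 3→0:  nop
11. deliver 3→2:  nop
12. deliver 0→2:  nop
13. crash(2):  <2:✗foll t1 ->
14. deliver 1→0:  nop
15. recover(2):  <2:foll t1 ->
16. deliver 2→0:  nop
17. propose(1,'p'):  <1:lead t1 p>
18. deliver 0→1:  nop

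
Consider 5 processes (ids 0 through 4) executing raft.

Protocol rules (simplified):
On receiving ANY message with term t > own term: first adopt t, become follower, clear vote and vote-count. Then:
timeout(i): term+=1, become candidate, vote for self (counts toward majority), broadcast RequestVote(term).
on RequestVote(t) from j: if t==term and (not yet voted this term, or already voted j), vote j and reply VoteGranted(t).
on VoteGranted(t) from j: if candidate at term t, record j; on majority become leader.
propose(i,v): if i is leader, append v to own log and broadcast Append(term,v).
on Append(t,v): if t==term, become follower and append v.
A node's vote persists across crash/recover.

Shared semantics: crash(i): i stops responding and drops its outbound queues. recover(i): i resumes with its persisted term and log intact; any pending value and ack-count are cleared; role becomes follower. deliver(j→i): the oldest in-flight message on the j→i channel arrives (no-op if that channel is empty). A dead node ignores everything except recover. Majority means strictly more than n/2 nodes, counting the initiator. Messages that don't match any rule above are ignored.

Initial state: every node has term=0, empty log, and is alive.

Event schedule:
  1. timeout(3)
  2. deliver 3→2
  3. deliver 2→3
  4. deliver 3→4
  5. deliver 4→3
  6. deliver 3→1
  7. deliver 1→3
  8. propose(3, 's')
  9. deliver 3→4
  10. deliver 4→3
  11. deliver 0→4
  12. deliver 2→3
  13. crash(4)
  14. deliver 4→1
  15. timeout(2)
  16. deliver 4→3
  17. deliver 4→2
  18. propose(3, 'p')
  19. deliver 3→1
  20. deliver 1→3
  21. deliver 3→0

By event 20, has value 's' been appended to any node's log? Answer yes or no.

yes

step 1 timeout(3): 3={cand,t=1,log=-}
step 2 deliver 3→2: 2={foll,t=1,log=-}
step 3 deliver 2→3: —
step 4 deliver 3→4: 4={foll,t=1,log=-}
step 5 deliver 4→3: 3={lead,t=1,log=-}
step 6 deliver 3→1: 1={foll,t=1,log=-}
step 7 deliver 1→3: —
step 8 propose(3,'s'): 3={lead,t=1,log=s}
step 9 deliver 3→4: 4={foll,t=1,log=s}
step 10 deliver 4→3: —
step 11 deliver 0→4: —
step 12 deliver 2→3: —
step 13 crash(4): 4={✗foll,t=1,log=s}
step 14 deliver 4→1: —
step 15 timeout(2): 2={cand,t=2,log=-}
step 16 deliver 4→3: —
step 17 deliver 4→2: —
step 18 propose(3,'p'): 3={lead,t=1,log=s,p}
step 19 deliver 3→1: 1={foll,t=1,log=s}
step 20 deliver 1→3: —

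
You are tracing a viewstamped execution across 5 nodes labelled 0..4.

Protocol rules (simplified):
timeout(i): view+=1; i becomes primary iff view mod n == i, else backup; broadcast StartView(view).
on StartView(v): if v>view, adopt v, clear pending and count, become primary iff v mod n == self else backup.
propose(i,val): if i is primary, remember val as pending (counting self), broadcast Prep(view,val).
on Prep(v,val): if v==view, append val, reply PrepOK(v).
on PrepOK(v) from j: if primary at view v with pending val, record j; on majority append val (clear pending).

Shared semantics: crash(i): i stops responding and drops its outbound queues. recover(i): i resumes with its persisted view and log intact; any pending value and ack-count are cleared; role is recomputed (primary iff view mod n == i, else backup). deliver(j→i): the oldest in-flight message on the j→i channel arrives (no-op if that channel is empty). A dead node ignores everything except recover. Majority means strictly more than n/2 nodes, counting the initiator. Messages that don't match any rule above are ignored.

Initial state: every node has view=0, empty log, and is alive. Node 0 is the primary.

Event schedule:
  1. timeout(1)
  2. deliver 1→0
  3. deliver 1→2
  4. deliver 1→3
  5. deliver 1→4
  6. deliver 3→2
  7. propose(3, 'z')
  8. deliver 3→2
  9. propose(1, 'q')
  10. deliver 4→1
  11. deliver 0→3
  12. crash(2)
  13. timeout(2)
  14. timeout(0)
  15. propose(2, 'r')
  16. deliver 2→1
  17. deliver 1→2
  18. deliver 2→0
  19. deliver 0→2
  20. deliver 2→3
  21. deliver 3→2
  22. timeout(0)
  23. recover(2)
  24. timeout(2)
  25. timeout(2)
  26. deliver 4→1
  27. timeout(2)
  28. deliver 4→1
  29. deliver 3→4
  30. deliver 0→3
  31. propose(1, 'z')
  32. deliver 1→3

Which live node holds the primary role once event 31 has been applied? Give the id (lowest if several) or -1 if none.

1

e1 timeout(1): 1[prim,v=1,-]
e2 deliver 1→0: 0[back,v=1,-]
e3 deliver 1→2: 2[back,v=1,-]
e4 deliver 1→3: 3[back,v=1,-]
e5 deliver 1→4: 4[back,v=1,-]
e6 deliver 3→2: ·
e7 propose(3,'z'): ·
e8 deliver 3→2: ·
e9 propose(1,'q'): ·
e10 deliver 4→1: ·
e11 deliver 0→3: ·
e12 crash(2): 2[✗back,v=1,-]
e13 timeout(2): ·
e14 timeout(0): 0[back,v=2,-]
e15 propose(2,'r'): ·
e16 deliver 2→1: ·
e17 deliver 1→2: ·
e18 deliver 2→0: ·
e19 deliver 0→2: ·
e20 deliver 2→3: ·
e21 deliver 3→2: ·
e22 timeout(0): 0[back,v=3,-]
e23 recover(2): 2[back,v=1,-]
e24 timeout(2): 2[prim,v=2,-]
e25 timeout(2): 2[back,v=3,-]
e26 deliver 4→1: ·
e27 timeout(2): 2[back,v=4,-]
e28 deliver 4→1: ·
e29 deliver 3→4: ·
e30 deliver 0→3: 3[back,v=2,-]
e31 propose(1,'z'): ·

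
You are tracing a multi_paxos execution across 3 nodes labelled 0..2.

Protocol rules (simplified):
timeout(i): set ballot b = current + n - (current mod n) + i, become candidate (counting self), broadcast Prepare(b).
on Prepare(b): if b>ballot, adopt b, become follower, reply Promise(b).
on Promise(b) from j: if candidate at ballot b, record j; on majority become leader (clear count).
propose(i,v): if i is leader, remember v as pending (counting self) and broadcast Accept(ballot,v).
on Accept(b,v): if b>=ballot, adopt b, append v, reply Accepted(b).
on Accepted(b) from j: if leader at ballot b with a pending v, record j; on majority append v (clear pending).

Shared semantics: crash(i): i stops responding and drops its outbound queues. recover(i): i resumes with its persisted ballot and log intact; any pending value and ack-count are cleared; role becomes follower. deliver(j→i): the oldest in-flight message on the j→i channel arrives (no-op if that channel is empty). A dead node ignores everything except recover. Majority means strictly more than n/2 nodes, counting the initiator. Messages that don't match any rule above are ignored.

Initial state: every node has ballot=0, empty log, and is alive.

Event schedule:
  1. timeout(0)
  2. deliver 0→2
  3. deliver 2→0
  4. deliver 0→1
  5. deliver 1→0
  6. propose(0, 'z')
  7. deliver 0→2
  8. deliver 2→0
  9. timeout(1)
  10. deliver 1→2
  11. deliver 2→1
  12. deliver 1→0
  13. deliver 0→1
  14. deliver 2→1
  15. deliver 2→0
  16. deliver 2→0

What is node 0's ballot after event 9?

3

step 1 timeout(0): 0={cand,b=3,log=-}
step 2 deliver 0→2: 2={foll,b=3,log=-}
step 3 deliver 2→0: 0={lead,b=3,log=-}
step 4 deliver 0→1: 1={foll,b=3,log=-}
step 5 deliver 1→0: —
step 6 propose(0,'z'): —
step 7 deliver 0→2: 2={foll,b=3,log=z}
step 8 deliver 2→0: 0={lead,b=3,log=z}
step 9 timeout(1): 1={cand,b=7,log=-}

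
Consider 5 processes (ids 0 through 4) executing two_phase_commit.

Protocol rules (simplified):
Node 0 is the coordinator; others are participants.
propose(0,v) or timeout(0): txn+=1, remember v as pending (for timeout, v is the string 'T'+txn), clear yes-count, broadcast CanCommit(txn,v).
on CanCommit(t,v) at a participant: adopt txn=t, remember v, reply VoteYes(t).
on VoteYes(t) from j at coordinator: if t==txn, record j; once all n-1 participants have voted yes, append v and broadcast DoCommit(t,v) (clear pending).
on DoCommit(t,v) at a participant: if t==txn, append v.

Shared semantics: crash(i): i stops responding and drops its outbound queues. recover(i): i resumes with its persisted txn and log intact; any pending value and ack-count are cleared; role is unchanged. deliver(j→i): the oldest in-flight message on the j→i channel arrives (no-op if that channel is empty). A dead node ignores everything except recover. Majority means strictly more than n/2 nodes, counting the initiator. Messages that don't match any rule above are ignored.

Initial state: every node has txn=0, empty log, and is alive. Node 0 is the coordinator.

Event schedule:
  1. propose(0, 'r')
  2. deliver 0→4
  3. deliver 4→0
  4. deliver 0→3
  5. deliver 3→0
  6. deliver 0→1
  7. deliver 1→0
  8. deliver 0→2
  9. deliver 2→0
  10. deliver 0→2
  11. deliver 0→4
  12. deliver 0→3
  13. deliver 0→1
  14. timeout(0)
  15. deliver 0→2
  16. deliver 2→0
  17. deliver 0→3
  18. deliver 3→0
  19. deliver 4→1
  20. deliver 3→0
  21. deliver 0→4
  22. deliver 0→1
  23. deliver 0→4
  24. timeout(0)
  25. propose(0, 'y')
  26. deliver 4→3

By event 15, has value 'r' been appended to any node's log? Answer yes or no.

e1 propose(0,'r'): 0[coor,t=1,-]
e2 deliver 0→4: 4[part,t=1,-]
e3 deliver 4→0: ·
e4 deliver 0→3: 3[part,t=1,-]
e5 deliver 3→0: ·
e6 deliver 0→1: 1[part,t=1,-]
e7 deliver 1→0: ·
e8 deliver 0→2: 2[part,t=1,-]
e9 deliver 2→0: 0[coor,t=1,r]
e10 deliver 0→2: 2[part,t=1,r]
e11 deliver 0→4: 4[part,t=1,r]
e12 deliver 0→3: 3[part,t=1,r]
e13 deliver 0→1: 1[part,t=1,r]
e14 timeout(0): 0[coor,t=2,r]
e15 deliver 0→2: 2[part,t=2,r]

yes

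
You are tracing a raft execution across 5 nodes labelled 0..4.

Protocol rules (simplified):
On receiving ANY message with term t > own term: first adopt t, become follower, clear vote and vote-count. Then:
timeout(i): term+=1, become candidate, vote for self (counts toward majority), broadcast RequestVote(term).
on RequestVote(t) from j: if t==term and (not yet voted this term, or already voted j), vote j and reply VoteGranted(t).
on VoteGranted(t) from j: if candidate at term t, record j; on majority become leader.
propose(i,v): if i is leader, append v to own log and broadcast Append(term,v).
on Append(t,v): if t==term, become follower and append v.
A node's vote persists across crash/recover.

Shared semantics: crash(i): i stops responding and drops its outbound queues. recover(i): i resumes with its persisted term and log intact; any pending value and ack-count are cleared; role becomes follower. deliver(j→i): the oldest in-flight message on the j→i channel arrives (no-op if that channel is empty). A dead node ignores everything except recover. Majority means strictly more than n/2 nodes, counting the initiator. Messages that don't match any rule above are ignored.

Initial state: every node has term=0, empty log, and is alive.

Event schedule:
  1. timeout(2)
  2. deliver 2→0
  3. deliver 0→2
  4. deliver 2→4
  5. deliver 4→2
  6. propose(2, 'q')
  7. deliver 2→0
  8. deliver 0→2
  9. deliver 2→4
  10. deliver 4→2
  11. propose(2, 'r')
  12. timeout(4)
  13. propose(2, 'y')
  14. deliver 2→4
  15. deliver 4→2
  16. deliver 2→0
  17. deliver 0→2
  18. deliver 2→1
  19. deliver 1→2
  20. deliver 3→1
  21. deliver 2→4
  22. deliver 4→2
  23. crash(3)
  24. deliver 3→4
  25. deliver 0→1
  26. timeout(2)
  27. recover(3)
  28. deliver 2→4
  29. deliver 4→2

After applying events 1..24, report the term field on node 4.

step 1 timeout(2): 2={cand,t=1,log=-}
step 2 deliver 2→0: 0={foll,t=1,log=-}
step 3 deliver 0→2: —
step 4 deliver 2→4: 4={foll,t=1,log=-}
step 5 deliver 4→2: 2={lead,t=1,log=-}
step 6 propose(2,'q'): 2={lead,t=1,log=q}
step 7 deliver 2→0: 0={foll,t=1,log=q}
step 8 deliver 0→2: —
step 9 deliver 2→4: 4={foll,t=1,log=q}
step 10 deliver 4→2: —
step 11 propose(2,'r'): 2={lead,t=1,log=q,r}
step 12 timeout(4): 4={cand,t=2,log=q}
step 13 propose(2,'y'): 2={lead,t=1,log=q,r,y}
step 14 deliver 2→4: —
step 15 deliver 4→2: 2={foll,t=2,log=q,r,y}
step 16 deliver 2→0: 0={foll,t=1,log=q,r}
step 17 deliver 0→2: —
step 18 deliver 2→1: 1={foll,t=1,log=-}
step 19 deliver 1→2: —
step 20 deliver 3→1: —
step 21 deliver 2→4: —
step 22 deliver 4→2: —
step 23 crash(3): 3={✗foll,t=0,log=-}
step 24 deliver 3→4: —

2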